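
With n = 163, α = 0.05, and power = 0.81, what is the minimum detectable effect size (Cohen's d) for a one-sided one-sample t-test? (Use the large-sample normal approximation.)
d ≈ 0.20

Minimum detectable effect (one-sample t-test, normal approximation):
d = (z_α + z_β) / √n
d = (1.645 + 0.878) / √163
d = 2.523 / 12.767
d ≈ 0.20

By Cohen's convention (0.2 small / 0.5 medium / 0.8 large): small effect.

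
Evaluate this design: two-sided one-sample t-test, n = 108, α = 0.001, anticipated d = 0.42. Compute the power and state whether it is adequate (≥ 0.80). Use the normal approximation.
Power ≈ 0.86; the study is adequately powered (power ≥ 0.80)

Power calculation (one-sample t-test, normal approximation):
z_β = d · √n - z_{α/2}
z_β = 0.42 · √108 - 3.291
z_β = 0.42 · 10.392 - 3.291
z_β = 1.074

Power = Φ(z_β) = Φ(1.074) ≈ 0.859

Effect size d = 0.42 is small by Cohen's convention (0.2/0.5/0.8).

Threshold: power ≥ 0.80 is conventionally adequate.
Power ≈ 0.86 → the study is adequately powered (power ≥ 0.80).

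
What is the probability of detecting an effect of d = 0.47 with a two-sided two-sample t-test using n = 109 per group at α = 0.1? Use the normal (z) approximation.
Power ≈ 0.97

Power calculation (two-sample t-test, normal approximation):
z_β = d · √(n/2) - z_{α/2}
z_β = 0.47 · √(109/2) - 1.645
z_β = 0.47 · 7.382 - 1.645
z_β = 1.825

Power = Φ(z_β) = Φ(1.825) ≈ 0.966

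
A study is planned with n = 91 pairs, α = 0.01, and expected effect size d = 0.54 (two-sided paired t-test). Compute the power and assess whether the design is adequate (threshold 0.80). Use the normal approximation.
Power ≈ 0.99; the study is adequately powered (power ≥ 0.80)

Power calculation (paired t-test, normal approximation):
z_β = d · √n - z_{α/2}
z_β = 0.54 · √91 - 2.576
z_β = 0.54 · 9.539 - 2.576
z_β = 2.575

Power = Φ(z_β) = Φ(2.575) ≈ 0.995

Effect size d = 0.54 is medium by Cohen's convention (0.2/0.5/0.8).

Threshold: power ≥ 0.80 is conventionally adequate.
Power ≈ 0.99 → the study is adequately powered (power ≥ 0.80).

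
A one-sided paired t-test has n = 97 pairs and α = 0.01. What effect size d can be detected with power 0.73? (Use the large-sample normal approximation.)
d ≈ 0.30

Minimum detectable effect (paired t-test, normal approximation):
d = (z_α + z_β) / √n
d = (2.326 + 0.613) / √97
d = 2.939 / 9.849
d ≈ 0.30

By Cohen's convention (0.2 small / 0.5 medium / 0.8 large): small effect.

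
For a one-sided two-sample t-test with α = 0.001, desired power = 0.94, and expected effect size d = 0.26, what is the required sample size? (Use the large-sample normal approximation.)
n = 639 per group

Sample size formula (two-sample t-test, normal approximation):
n = 2 · ((z_α + z_β) / d)²

z_α = 3.090 (for α = 0.001, one-sided)
z_β = 1.555 (for power = 0.94)
d = 0.26

n = 2 · ((3.090 + 1.555) / 0.26)²
n = 2 · (17.865)²
n ≈ 638.32
Round up to the next whole number: n = 639 per group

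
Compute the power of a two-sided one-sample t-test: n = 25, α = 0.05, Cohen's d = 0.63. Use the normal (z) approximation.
Power ≈ 0.88

Power calculation (one-sample t-test, normal approximation):
z_β = d · √n - z_{α/2}
z_β = 0.63 · √25 - 1.960
z_β = 0.63 · 5.000 - 1.960
z_β = 1.190

Power = Φ(z_β) = Φ(1.190) ≈ 0.883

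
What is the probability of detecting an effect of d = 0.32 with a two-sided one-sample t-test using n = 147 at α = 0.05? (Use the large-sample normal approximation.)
Power ≈ 0.97

Power calculation (one-sample t-test, normal approximation):
z_β = d · √n - z_{α/2}
z_β = 0.32 · √147 - 1.960
z_β = 0.32 · 12.124 - 1.960
z_β = 1.920

Power = Φ(z_β) = Φ(1.920) ≈ 0.973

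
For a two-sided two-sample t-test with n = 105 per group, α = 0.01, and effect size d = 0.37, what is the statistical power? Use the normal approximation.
Power ≈ 0.54

Power calculation (two-sample t-test, normal approximation):
z_β = d · √(n/2) - z_{α/2}
z_β = 0.37 · √(105/2) - 2.576
z_β = 0.37 · 7.246 - 2.576
z_β = 0.105

Power = Φ(z_β) = Φ(0.105) ≈ 0.542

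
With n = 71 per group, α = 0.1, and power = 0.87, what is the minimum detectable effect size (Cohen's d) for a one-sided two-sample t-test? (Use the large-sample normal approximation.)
d ≈ 0.40

Minimum detectable effect (two-sample t-test, normal approximation):
d = (z_α + z_β) / √(n/2)
d = (1.282 + 1.126) / √(71/2)
d = 2.408 / 5.958
d ≈ 0.40

By Cohen's convention (0.2 small / 0.5 medium / 0.8 large): small effect.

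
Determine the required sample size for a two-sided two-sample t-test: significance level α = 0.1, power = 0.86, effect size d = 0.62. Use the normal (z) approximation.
n = 39 per group

Sample size formula (two-sample t-test, normal approximation):
n = 2 · ((z_{α/2} + z_β) / d)²

z_{α/2} = 1.645 (for α = 0.1, two-sided)
z_β = 1.080 (for power = 0.86)
d = 0.62

n = 2 · ((1.645 + 1.080) / 0.62)²
n = 2 · (4.395)²
n ≈ 38.63
Round up to the next whole number: n = 39 per group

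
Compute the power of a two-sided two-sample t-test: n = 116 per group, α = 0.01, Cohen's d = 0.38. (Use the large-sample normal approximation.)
Power ≈ 0.62

Power calculation (two-sample t-test, normal approximation):
z_β = d · √(n/2) - z_{α/2}
z_β = 0.38 · √(116/2) - 2.576
z_β = 0.38 · 7.616 - 2.576
z_β = 0.318

Power = Φ(z_β) = Φ(0.318) ≈ 0.625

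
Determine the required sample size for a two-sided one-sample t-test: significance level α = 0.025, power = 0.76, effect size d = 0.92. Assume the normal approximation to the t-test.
n = 11

Sample size formula (one-sample t-test, normal approximation):
n = ((z_{α/2} + z_β) / d)²

z_{α/2} = 2.241 (for α = 0.025, two-sided)
z_β = 0.706 (for power = 0.76)
d = 0.92

n = ((2.241 + 0.706) / 0.92)²
n = (3.203)²
n ≈ 10.26
Round up to the next whole number: n = 11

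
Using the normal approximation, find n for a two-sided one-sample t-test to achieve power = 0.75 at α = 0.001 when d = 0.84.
n = 23

Sample size formula (one-sample t-test, normal approximation):
n = ((z_{α/2} + z_β) / d)²

z_{α/2} = 3.291 (for α = 0.001, two-sided)
z_β = 0.674 (for power = 0.75)
d = 0.84

n = ((3.291 + 0.674) / 0.84)²
n = (4.720)²
n ≈ 22.28
Round up to the next whole number: n = 23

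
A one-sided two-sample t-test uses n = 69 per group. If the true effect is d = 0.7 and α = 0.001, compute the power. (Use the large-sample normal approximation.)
Power ≈ 0.85

Power calculation (two-sample t-test, normal approximation):
z_β = d · √(n/2) - z_α
z_β = 0.7 · √(69/2) - 3.090
z_β = 0.7 · 5.874 - 3.090
z_β = 1.021

Power = Φ(z_β) = Φ(1.021) ≈ 0.846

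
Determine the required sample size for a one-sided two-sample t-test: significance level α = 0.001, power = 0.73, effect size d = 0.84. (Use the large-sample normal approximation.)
n = 39 per group

Sample size formula (two-sample t-test, normal approximation):
n = 2 · ((z_α + z_β) / d)²

z_α = 3.090 (for α = 0.001, one-sided)
z_β = 0.613 (for power = 0.73)
d = 0.84

n = 2 · ((3.090 + 0.613) / 0.84)²
n = 2 · (4.408)²
n ≈ 38.86
Round up to the next whole number: n = 39 per group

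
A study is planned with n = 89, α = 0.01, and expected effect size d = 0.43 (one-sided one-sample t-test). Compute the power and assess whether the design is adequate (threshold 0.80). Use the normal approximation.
Power ≈ 0.96; the study is adequately powered (power ≥ 0.80)

Power calculation (one-sample t-test, normal approximation):
z_β = d · √n - z_α
z_β = 0.43 · √89 - 2.326
z_β = 0.43 · 9.434 - 2.326
z_β = 1.730

Power = Φ(z_β) = Φ(1.730) ≈ 0.958

Effect size d = 0.43 is small by Cohen's convention (0.2/0.5/0.8).

Threshold: power ≥ 0.80 is conventionally adequate.
Power ≈ 0.96 → the study is adequately powered (power ≥ 0.80).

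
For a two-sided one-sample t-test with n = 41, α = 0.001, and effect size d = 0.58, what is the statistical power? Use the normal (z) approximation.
Power ≈ 0.66

Power calculation (one-sample t-test, normal approximation):
z_β = d · √n - z_{α/2}
z_β = 0.58 · √41 - 3.291
z_β = 0.58 · 6.403 - 3.291
z_β = 0.423

Power = Φ(z_β) = Φ(0.423) ≈ 0.664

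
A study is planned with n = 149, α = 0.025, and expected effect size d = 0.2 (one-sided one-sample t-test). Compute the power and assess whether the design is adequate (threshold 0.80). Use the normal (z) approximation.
Power ≈ 0.68; the study is underpowered (power < 0.80)

Power calculation (one-sample t-test, normal approximation):
z_β = d · √n - z_α
z_β = 0.2 · √149 - 1.960
z_β = 0.2 · 12.207 - 1.960
z_β = 0.481

Power = Φ(z_β) = Φ(0.481) ≈ 0.685

Effect size d = 0.2 is small by Cohen's convention (0.2/0.5/0.8).

Threshold: power ≥ 0.80 is conventionally adequate.
Power ≈ 0.68 → the study is underpowered (power < 0.80).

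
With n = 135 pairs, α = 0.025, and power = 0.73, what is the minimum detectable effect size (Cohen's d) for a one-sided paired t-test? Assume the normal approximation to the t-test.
d ≈ 0.22

Minimum detectable effect (paired t-test, normal approximation):
d = (z_α + z_β) / √n
d = (1.960 + 0.613) / √135
d = 2.573 / 11.619
d ≈ 0.22

By Cohen's convention (0.2 small / 0.5 medium / 0.8 large): small effect.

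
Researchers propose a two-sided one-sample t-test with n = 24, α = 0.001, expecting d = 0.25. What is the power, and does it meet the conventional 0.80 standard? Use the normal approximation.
Power ≈ 0.02; the study is underpowered (power < 0.80)

Power calculation (one-sample t-test, normal approximation):
z_β = d · √n - z_{α/2}
z_β = 0.25 · √24 - 3.291
z_β = 0.25 · 4.899 - 3.291
z_β = -2.066

Power = Φ(z_β) = Φ(-2.066) ≈ 0.019

Effect size d = 0.25 is small by Cohen's convention (0.2/0.5/0.8).

Threshold: power ≥ 0.80 is conventionally adequate.
Power ≈ 0.02 → the study is underpowered (power < 0.80).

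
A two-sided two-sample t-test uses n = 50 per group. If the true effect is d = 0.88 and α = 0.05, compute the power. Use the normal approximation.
Power ≈ 0.99

Power calculation (two-sample t-test, normal approximation):
z_β = d · √(n/2) - z_{α/2}
z_β = 0.88 · √(50/2) - 1.960
z_β = 0.88 · 5.000 - 1.960
z_β = 2.440

Power = Φ(z_β) = Φ(2.440) ≈ 0.993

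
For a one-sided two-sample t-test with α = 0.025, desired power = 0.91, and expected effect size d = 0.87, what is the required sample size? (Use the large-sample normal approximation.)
n = 29 per group

Sample size formula (two-sample t-test, normal approximation):
n = 2 · ((z_α + z_β) / d)²

z_α = 1.960 (for α = 0.025, one-sided)
z_β = 1.341 (for power = 0.91)
d = 0.87

n = 2 · ((1.960 + 1.341) / 0.87)²
n = 2 · (3.794)²
n ≈ 28.79
Round up to the next whole number: n = 29 per group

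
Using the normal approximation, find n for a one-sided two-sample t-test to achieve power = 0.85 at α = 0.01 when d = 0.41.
n = 135 per group

Sample size formula (two-sample t-test, normal approximation):
n = 2 · ((z_α + z_β) / d)²

z_α = 2.326 (for α = 0.01, one-sided)
z_β = 1.036 (for power = 0.85)
d = 0.41

n = 2 · ((2.326 + 1.036) / 0.41)²
n = 2 · (8.200)²
n ≈ 134.48
Round up to the next whole number: n = 135 per group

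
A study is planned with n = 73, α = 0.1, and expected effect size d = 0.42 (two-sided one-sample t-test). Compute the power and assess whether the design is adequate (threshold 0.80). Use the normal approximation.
Power ≈ 0.97; the study is adequately powered (power ≥ 0.80)

Power calculation (one-sample t-test, normal approximation):
z_β = d · √n - z_{α/2}
z_β = 0.42 · √73 - 1.645
z_β = 0.42 · 8.544 - 1.645
z_β = 1.944

Power = Φ(z_β) = Φ(1.944) ≈ 0.974

Effect size d = 0.42 is small by Cohen's convention (0.2/0.5/0.8).

Threshold: power ≥ 0.80 is conventionally adequate.
Power ≈ 0.97 → the study is adequately powered (power ≥ 0.80).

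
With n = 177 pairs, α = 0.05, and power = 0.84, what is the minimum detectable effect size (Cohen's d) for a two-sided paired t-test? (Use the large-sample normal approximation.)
d ≈ 0.22

Minimum detectable effect (paired t-test, normal approximation):
d = (z_{α/2} + z_β) / √n
d = (1.960 + 0.994) / √177
d = 2.954 / 13.304
d ≈ 0.22

By Cohen's convention (0.2 small / 0.5 medium / 0.8 large): small effect.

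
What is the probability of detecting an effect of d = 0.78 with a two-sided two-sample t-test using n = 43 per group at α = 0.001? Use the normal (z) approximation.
Power ≈ 0.63

Power calculation (two-sample t-test, normal approximation):
z_β = d · √(n/2) - z_{α/2}
z_β = 0.78 · √(43/2) - 3.291
z_β = 0.78 · 4.637 - 3.291
z_β = 0.326

Power = Φ(z_β) = Φ(0.326) ≈ 0.628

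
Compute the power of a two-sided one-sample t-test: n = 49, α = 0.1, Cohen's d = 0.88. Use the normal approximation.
Power ≈ 1.00

Power calculation (one-sample t-test, normal approximation):
z_β = d · √n - z_{α/2}
z_β = 0.88 · √49 - 1.645
z_β = 0.88 · 7.000 - 1.645
z_β = 4.515

Power = Φ(z_β) = Φ(4.515) ≈ 1.000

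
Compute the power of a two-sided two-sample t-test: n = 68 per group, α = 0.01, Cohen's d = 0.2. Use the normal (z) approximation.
Power ≈ 0.08

Power calculation (two-sample t-test, normal approximation):
z_β = d · √(n/2) - z_{α/2}
z_β = 0.2 · √(68/2) - 2.576
z_β = 0.2 · 5.831 - 2.576
z_β = -1.410

Power = Φ(z_β) = Φ(-1.410) ≈ 0.079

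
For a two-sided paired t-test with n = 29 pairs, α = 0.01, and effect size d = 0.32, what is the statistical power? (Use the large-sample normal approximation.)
Power ≈ 0.20

Power calculation (paired t-test, normal approximation):
z_β = d · √n - z_{α/2}
z_β = 0.32 · √29 - 2.576
z_β = 0.32 · 5.385 - 2.576
z_β = -0.853

Power = Φ(z_β) = Φ(-0.853) ≈ 0.197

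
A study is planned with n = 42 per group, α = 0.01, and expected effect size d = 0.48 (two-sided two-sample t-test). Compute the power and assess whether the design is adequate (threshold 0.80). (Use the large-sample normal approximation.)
Power ≈ 0.35; the study is underpowered (power < 0.80)

Power calculation (two-sample t-test, normal approximation):
z_β = d · √(n/2) - z_{α/2}
z_β = 0.48 · √(42/2) - 2.576
z_β = 0.48 · 4.583 - 2.576
z_β = -0.376

Power = Φ(z_β) = Φ(-0.376) ≈ 0.353

Effect size d = 0.48 is small by Cohen's convention (0.2/0.5/0.8).

Threshold: power ≥ 0.80 is conventionally adequate.
Power ≈ 0.35 → the study is underpowered (power < 0.80).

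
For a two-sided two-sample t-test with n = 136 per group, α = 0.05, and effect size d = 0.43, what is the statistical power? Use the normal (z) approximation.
Power ≈ 0.94

Power calculation (two-sample t-test, normal approximation):
z_β = d · √(n/2) - z_{α/2}
z_β = 0.43 · √(136/2) - 1.960
z_β = 0.43 · 8.246 - 1.960
z_β = 1.586

Power = Φ(z_β) = Φ(1.586) ≈ 0.944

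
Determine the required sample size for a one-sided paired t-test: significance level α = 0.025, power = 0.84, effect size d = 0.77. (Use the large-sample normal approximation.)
n = 15 pairs

Sample size formula (paired t-test, normal approximation):
n = ((z_α + z_β) / d)²

z_α = 1.960 (for α = 0.025, one-sided)
z_β = 0.994 (for power = 0.84)
d = 0.77

n = ((1.960 + 0.994) / 0.77)²
n = (3.836)²
n ≈ 14.71
Round up to the next whole number: n = 15 pairs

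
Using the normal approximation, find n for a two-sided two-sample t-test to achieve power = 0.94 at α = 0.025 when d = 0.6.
n = 81 per group

Sample size formula (two-sample t-test, normal approximation):
n = 2 · ((z_{α/2} + z_β) / d)²

z_{α/2} = 2.241 (for α = 0.025, two-sided)
z_β = 1.555 (for power = 0.94)
d = 0.6

n = 2 · ((2.241 + 1.555) / 0.6)²
n = 2 · (6.327)²
n ≈ 80.06
Round up to the next whole number: n = 81 per group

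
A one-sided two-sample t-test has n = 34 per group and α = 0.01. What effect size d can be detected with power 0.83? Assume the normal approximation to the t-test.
d ≈ 0.80

Minimum detectable effect (two-sample t-test, normal approximation):
d = (z_α + z_β) / √(n/2)
d = (2.326 + 0.954) / √(34/2)
d = 3.281 / 4.123
d ≈ 0.80

By Cohen's convention (0.2 small / 0.5 medium / 0.8 large): large effect.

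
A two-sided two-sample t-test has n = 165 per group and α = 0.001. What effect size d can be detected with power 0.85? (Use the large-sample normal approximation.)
d ≈ 0.48

Minimum detectable effect (two-sample t-test, normal approximation):
d = (z_{α/2} + z_β) / √(n/2)
d = (3.291 + 1.036) / √(165/2)
d = 4.327 / 9.083
d ≈ 0.48

By Cohen's convention (0.2 small / 0.5 medium / 0.8 large): small effect.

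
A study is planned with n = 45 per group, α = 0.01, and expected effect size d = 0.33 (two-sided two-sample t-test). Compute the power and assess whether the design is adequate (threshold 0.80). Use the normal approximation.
Power ≈ 0.16; the study is underpowered (power < 0.80)

Power calculation (two-sample t-test, normal approximation):
z_β = d · √(n/2) - z_{α/2}
z_β = 0.33 · √(45/2) - 2.576
z_β = 0.33 · 4.743 - 2.576
z_β = -1.011

Power = Φ(z_β) = Φ(-1.011) ≈ 0.156

Effect size d = 0.33 is small by Cohen's convention (0.2/0.5/0.8).

Threshold: power ≥ 0.80 is conventionally adequate.
Power ≈ 0.16 → the study is underpowered (power < 0.80).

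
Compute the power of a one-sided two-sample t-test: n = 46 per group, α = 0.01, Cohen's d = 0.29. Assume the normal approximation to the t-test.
Power ≈ 0.17

Power calculation (two-sample t-test, normal approximation):
z_β = d · √(n/2) - z_α
z_β = 0.29 · √(46/2) - 2.326
z_β = 0.29 · 4.796 - 2.326
z_β = -0.936

Power = Φ(z_β) = Φ(-0.936) ≈ 0.175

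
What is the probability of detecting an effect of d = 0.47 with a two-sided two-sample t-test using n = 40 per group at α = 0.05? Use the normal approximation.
Power ≈ 0.56

Power calculation (two-sample t-test, normal approximation):
z_β = d · √(n/2) - z_{α/2}
z_β = 0.47 · √(40/2) - 1.960
z_β = 0.47 · 4.472 - 1.960
z_β = 0.142

Power = Φ(z_β) = Φ(0.142) ≈ 0.556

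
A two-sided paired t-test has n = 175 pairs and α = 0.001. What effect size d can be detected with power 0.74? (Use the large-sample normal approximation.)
d ≈ 0.30

Minimum detectable effect (paired t-test, normal approximation):
d = (z_{α/2} + z_β) / √n
d = (3.291 + 0.643) / √175
d = 3.934 / 13.229
d ≈ 0.30

By Cohen's convention (0.2 small / 0.5 medium / 0.8 large): small effect.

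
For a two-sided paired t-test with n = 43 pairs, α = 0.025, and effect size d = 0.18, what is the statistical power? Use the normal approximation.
Power ≈ 0.14

Power calculation (paired t-test, normal approximation):
z_β = d · √n - z_{α/2}
z_β = 0.18 · √43 - 2.241
z_β = 0.18 · 6.557 - 2.241
z_β = -1.061

Power = Φ(z_β) = Φ(-1.061) ≈ 0.144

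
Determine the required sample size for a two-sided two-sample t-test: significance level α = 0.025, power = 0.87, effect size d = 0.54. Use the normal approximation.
n = 78 per group

Sample size formula (two-sample t-test, normal approximation):
n = 2 · ((z_{α/2} + z_β) / d)²

z_{α/2} = 2.241 (for α = 0.025, two-sided)
z_β = 1.126 (for power = 0.87)
d = 0.54

n = 2 · ((2.241 + 1.126) / 0.54)²
n = 2 · (6.235)²
n ≈ 77.75
Round up to the next whole number: n = 78 per group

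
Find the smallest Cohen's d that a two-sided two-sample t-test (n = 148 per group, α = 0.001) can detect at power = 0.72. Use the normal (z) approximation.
d ≈ 0.45

Minimum detectable effect (two-sample t-test, normal approximation):
d = (z_{α/2} + z_β) / √(n/2)
d = (3.291 + 0.583) / √(148/2)
d = 3.873 / 8.602
d ≈ 0.45

By Cohen's convention (0.2 small / 0.5 medium / 0.8 large): small effect.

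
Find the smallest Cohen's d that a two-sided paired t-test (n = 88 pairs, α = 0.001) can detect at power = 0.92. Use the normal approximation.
d ≈ 0.50

Minimum detectable effect (paired t-test, normal approximation):
d = (z_{α/2} + z_β) / √n
d = (3.291 + 1.405) / √88
d = 4.696 / 9.381
d ≈ 0.50

By Cohen's convention (0.2 small / 0.5 medium / 0.8 large): medium effect.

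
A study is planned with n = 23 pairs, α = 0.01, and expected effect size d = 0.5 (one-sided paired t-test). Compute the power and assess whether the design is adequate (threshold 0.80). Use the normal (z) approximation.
Power ≈ 0.53; the study is underpowered (power < 0.80)

Power calculation (paired t-test, normal approximation):
z_β = d · √n - z_α
z_β = 0.5 · √23 - 2.326
z_β = 0.5 · 4.796 - 2.326
z_β = 0.072

Power = Φ(z_β) = Φ(0.072) ≈ 0.529

Effect size d = 0.5 is medium by Cohen's convention (0.2/0.5/0.8).

Threshold: power ≥ 0.80 is conventionally adequate.
Power ≈ 0.53 → the study is underpowered (power < 0.80).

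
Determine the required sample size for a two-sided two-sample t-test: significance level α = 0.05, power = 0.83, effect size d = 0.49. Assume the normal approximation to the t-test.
n = 71 per group

Sample size formula (two-sample t-test, normal approximation):
n = 2 · ((z_{α/2} + z_β) / d)²

z_{α/2} = 1.960 (for α = 0.05, two-sided)
z_β = 0.954 (for power = 0.83)
d = 0.49

n = 2 · ((1.960 + 0.954) / 0.49)²
n = 2 · (5.947)²
n ≈ 70.73
Round up to the next whole number: n = 71 per group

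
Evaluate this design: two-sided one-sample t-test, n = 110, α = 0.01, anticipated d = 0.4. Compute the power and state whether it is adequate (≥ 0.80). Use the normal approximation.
Power ≈ 0.95; the study is adequately powered (power ≥ 0.80)

Power calculation (one-sample t-test, normal approximation):
z_β = d · √n - z_{α/2}
z_β = 0.4 · √110 - 2.576
z_β = 0.4 · 10.488 - 2.576
z_β = 1.619

Power = Φ(z_β) = Φ(1.619) ≈ 0.947

Effect size d = 0.4 is small by Cohen's convention (0.2/0.5/0.8).

Threshold: power ≥ 0.80 is conventionally adequate.
Power ≈ 0.95 → the study is adequately powered (power ≥ 0.80).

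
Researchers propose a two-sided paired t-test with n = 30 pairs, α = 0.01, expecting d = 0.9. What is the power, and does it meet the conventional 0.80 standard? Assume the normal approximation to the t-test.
Power ≈ 0.99; the study is adequately powered (power ≥ 0.80)

Power calculation (paired t-test, normal approximation):
z_β = d · √n - z_{α/2}
z_β = 0.9 · √30 - 2.576
z_β = 0.9 · 5.477 - 2.576
z_β = 2.354

Power = Φ(z_β) = Φ(2.354) ≈ 0.991

Effect size d = 0.9 is large by Cohen's convention (0.2/0.5/0.8).

Threshold: power ≥ 0.80 is conventionally adequate.
Power ≈ 0.99 → the study is adequately powered (power ≥ 0.80).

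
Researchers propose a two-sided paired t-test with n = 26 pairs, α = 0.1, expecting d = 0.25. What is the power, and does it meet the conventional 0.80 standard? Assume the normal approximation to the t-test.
Power ≈ 0.36; the study is underpowered (power < 0.80)

Power calculation (paired t-test, normal approximation):
z_β = d · √n - z_{α/2}
z_β = 0.25 · √26 - 1.645
z_β = 0.25 · 5.099 - 1.645
z_β = -0.370

Power = Φ(z_β) = Φ(-0.370) ≈ 0.356

Effect size d = 0.25 is small by Cohen's convention (0.2/0.5/0.8).

Threshold: power ≥ 0.80 is conventionally adequate.
Power ≈ 0.36 → the study is underpowered (power < 0.80).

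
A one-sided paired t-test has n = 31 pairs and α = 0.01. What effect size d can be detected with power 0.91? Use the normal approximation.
d ≈ 0.66

Minimum detectable effect (paired t-test, normal approximation):
d = (z_α + z_β) / √n
d = (2.326 + 1.341) / √31
d = 3.667 / 5.568
d ≈ 0.66

By Cohen's convention (0.2 small / 0.5 medium / 0.8 large): medium effect.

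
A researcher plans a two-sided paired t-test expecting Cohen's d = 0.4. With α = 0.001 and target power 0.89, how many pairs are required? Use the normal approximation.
n = 128 pairs

Sample size formula (paired t-test, normal approximation):
n = ((z_{α/2} + z_β) / d)²

z_{α/2} = 3.291 (for α = 0.001, two-sided)
z_β = 1.227 (for power = 0.89)
d = 0.4

n = ((3.291 + 1.227) / 0.4)²
n = (11.295)²
n ≈ 127.58
Round up to the next whole number: n = 128 pairs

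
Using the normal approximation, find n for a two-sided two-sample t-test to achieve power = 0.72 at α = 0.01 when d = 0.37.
n = 146 per group

Sample size formula (two-sample t-test, normal approximation):
n = 2 · ((z_{α/2} + z_β) / d)²

z_{α/2} = 2.576 (for α = 0.01, two-sided)
z_β = 0.583 (for power = 0.72)
d = 0.37

n = 2 · ((2.576 + 0.583) / 0.37)²
n = 2 · (8.538)²
n ≈ 145.79
Round up to the next whole number: n = 146 per group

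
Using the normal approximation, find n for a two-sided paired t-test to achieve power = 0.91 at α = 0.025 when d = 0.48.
n = 56 pairs

Sample size formula (paired t-test, normal approximation):
n = ((z_{α/2} + z_β) / d)²

z_{α/2} = 2.241 (for α = 0.025, two-sided)
z_β = 1.341 (for power = 0.91)
d = 0.48

n = ((2.241 + 1.341) / 0.48)²
n = (7.463)²
n ≈ 55.70
Round up to the next whole number: n = 56 pairs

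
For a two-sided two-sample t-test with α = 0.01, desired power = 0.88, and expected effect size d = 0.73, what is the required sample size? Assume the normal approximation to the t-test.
n = 53 per group

Sample size formula (two-sample t-test, normal approximation):
n = 2 · ((z_{α/2} + z_β) / d)²

z_{α/2} = 2.576 (for α = 0.01, two-sided)
z_β = 1.175 (for power = 0.88)
d = 0.73

n = 2 · ((2.576 + 1.175) / 0.73)²
n = 2 · (5.138)²
n ≈ 52.80
Round up to the next whole number: n = 53 per group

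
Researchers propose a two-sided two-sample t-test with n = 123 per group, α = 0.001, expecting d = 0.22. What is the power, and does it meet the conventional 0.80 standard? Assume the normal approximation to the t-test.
Power ≈ 0.06; the study is underpowered (power < 0.80)

Power calculation (two-sample t-test, normal approximation):
z_β = d · √(n/2) - z_{α/2}
z_β = 0.22 · √(123/2) - 3.291
z_β = 0.22 · 7.842 - 3.291
z_β = -1.565

Power = Φ(z_β) = Φ(-1.565) ≈ 0.059

Effect size d = 0.22 is small by Cohen's convention (0.2/0.5/0.8).

Threshold: power ≥ 0.80 is conventionally adequate.
Power ≈ 0.06 → the study is underpowered (power < 0.80).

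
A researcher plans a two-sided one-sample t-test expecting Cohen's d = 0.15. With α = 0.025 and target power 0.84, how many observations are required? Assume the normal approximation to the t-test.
n = 466

Sample size formula (one-sample t-test, normal approximation):
n = ((z_{α/2} + z_β) / d)²

z_{α/2} = 2.241 (for α = 0.025, two-sided)
z_β = 0.994 (for power = 0.84)
d = 0.15

n = ((2.241 + 0.994) / 0.15)²
n = (21.567)²
n ≈ 465.14
Round up to the next whole number: n = 466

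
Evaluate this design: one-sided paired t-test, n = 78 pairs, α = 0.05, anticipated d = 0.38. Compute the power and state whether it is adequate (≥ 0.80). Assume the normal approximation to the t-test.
Power ≈ 0.96; the study is adequately powered (power ≥ 0.80)

Power calculation (paired t-test, normal approximation):
z_β = d · √n - z_α
z_β = 0.38 · √78 - 1.645
z_β = 0.38 · 8.832 - 1.645
z_β = 1.711

Power = Φ(z_β) = Φ(1.711) ≈ 0.956

Effect size d = 0.38 is small by Cohen's convention (0.2/0.5/0.8).

Threshold: power ≥ 0.80 is conventionally adequate.
Power ≈ 0.96 → the study is adequately powered (power ≥ 0.80).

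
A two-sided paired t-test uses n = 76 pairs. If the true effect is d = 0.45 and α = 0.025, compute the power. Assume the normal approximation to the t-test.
Power ≈ 0.95

Power calculation (paired t-test, normal approximation):
z_β = d · √n - z_{α/2}
z_β = 0.45 · √76 - 2.241
z_β = 0.45 · 8.718 - 2.241
z_β = 1.682

Power = Φ(z_β) = Φ(1.682) ≈ 0.954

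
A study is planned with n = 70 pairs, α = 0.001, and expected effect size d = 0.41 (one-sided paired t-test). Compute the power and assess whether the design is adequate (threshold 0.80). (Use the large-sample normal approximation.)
Power ≈ 0.63; the study is underpowered (power < 0.80)

Power calculation (paired t-test, normal approximation):
z_β = d · √n - z_α
z_β = 0.41 · √70 - 3.090
z_β = 0.41 · 8.367 - 3.090
z_β = 0.340

Power = Φ(z_β) = Φ(0.340) ≈ 0.633

Effect size d = 0.41 is small by Cohen's convention (0.2/0.5/0.8).

Threshold: power ≥ 0.80 is conventionally adequate.
Power ≈ 0.63 → the study is underpowered (power < 0.80).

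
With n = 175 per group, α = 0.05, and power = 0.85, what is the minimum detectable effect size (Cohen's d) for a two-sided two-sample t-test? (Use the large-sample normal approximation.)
d ≈ 0.32

Minimum detectable effect (two-sample t-test, normal approximation):
d = (z_{α/2} + z_β) / √(n/2)
d = (1.960 + 1.036) / √(175/2)
d = 2.996 / 9.354
d ≈ 0.32

By Cohen's convention (0.2 small / 0.5 medium / 0.8 large): small effect.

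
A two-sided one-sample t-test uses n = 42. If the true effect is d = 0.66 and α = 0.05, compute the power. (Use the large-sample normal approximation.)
Power ≈ 0.99

Power calculation (one-sample t-test, normal approximation):
z_β = d · √n - z_{α/2}
z_β = 0.66 · √42 - 1.960
z_β = 0.66 · 6.481 - 1.960
z_β = 2.317

Power = Φ(z_β) = Φ(2.317) ≈ 0.990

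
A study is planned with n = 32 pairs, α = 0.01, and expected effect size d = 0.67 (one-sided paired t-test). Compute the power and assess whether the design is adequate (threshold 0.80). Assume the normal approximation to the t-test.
Power ≈ 0.93; the study is adequately powered (power ≥ 0.80)

Power calculation (paired t-test, normal approximation):
z_β = d · √n - z_α
z_β = 0.67 · √32 - 2.326
z_β = 0.67 · 5.657 - 2.326
z_β = 1.464

Power = Φ(z_β) = Φ(1.464) ≈ 0.928

Effect size d = 0.67 is medium by Cohen's convention (0.2/0.5/0.8).

Threshold: power ≥ 0.80 is conventionally adequate.
Power ≈ 0.93 → the study is adequately powered (power ≥ 0.80).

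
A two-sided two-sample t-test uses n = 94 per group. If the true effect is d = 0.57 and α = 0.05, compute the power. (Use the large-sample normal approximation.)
Power ≈ 0.97

Power calculation (two-sample t-test, normal approximation):
z_β = d · √(n/2) - z_{α/2}
z_β = 0.57 · √(94/2) - 1.960
z_β = 0.57 · 6.856 - 1.960
z_β = 1.948

Power = Φ(z_β) = Φ(1.948) ≈ 0.974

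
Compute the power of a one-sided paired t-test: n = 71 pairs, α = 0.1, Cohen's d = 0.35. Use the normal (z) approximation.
Power ≈ 0.95

Power calculation (paired t-test, normal approximation):
z_β = d · √n - z_α
z_β = 0.35 · √71 - 1.282
z_β = 0.35 · 8.426 - 1.282
z_β = 1.668

Power = Φ(z_β) = Φ(1.668) ≈ 0.952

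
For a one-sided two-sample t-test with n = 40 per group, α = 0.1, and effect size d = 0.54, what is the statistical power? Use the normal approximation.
Power ≈ 0.87

Power calculation (two-sample t-test, normal approximation):
z_β = d · √(n/2) - z_α
z_β = 0.54 · √(40/2) - 1.282
z_β = 0.54 · 4.472 - 1.282
z_β = 1.133

Power = Φ(z_β) = Φ(1.133) ≈ 0.871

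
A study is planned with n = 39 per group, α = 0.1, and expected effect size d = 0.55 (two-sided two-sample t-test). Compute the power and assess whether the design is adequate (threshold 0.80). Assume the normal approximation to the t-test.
Power ≈ 0.78; the study is underpowered (power < 0.80)

Power calculation (two-sample t-test, normal approximation):
z_β = d · √(n/2) - z_{α/2}
z_β = 0.55 · √(39/2) - 1.645
z_β = 0.55 · 4.416 - 1.645
z_β = 0.784

Power = Φ(z_β) = Φ(0.784) ≈ 0.783

Effect size d = 0.55 is medium by Cohen's convention (0.2/0.5/0.8).

Threshold: power ≥ 0.80 is conventionally adequate.
Power ≈ 0.78 → the study is underpowered (power < 0.80).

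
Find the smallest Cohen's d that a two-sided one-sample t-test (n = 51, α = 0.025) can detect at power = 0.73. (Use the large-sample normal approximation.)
d ≈ 0.40

Minimum detectable effect (one-sample t-test, normal approximation):
d = (z_{α/2} + z_β) / √n
d = (2.241 + 0.613) / √51
d = 2.854 / 7.141
d ≈ 0.40

By Cohen's convention (0.2 small / 0.5 medium / 0.8 large): small effect.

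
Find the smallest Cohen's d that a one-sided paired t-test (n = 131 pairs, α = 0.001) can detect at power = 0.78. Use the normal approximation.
d ≈ 0.34

Minimum detectable effect (paired t-test, normal approximation):
d = (z_α + z_β) / √n
d = (3.090 + 0.772) / √131
d = 3.862 / 11.446
d ≈ 0.34

By Cohen's convention (0.2 small / 0.5 medium / 0.8 large): small effect.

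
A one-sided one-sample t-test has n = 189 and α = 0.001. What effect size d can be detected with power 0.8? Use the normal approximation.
d ≈ 0.29

Minimum detectable effect (one-sample t-test, normal approximation):
d = (z_α + z_β) / √n
d = (3.090 + 0.842) / √189
d = 3.932 / 13.748
d ≈ 0.29

By Cohen's convention (0.2 small / 0.5 medium / 0.8 large): small effect.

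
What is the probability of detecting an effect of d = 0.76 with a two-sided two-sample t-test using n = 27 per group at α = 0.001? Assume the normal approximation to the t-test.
Power ≈ 0.31

Power calculation (two-sample t-test, normal approximation):
z_β = d · √(n/2) - z_{α/2}
z_β = 0.76 · √(27/2) - 3.291
z_β = 0.76 · 3.674 - 3.291
z_β = -0.498

Power = Φ(z_β) = Φ(-0.498) ≈ 0.309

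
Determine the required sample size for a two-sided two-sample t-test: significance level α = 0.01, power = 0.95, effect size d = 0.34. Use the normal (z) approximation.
n = 309 per group

Sample size formula (two-sample t-test, normal approximation):
n = 2 · ((z_{α/2} + z_β) / d)²

z_{α/2} = 2.576 (for α = 0.01, two-sided)
z_β = 1.645 (for power = 0.95)
d = 0.34

n = 2 · ((2.576 + 1.645) / 0.34)²
n = 2 · (12.415)²
n ≈ 308.26
Round up to the next whole number: n = 309 per group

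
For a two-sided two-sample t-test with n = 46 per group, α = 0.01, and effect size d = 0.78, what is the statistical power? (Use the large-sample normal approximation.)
Power ≈ 0.88

Power calculation (two-sample t-test, normal approximation):
z_β = d · √(n/2) - z_{α/2}
z_β = 0.78 · √(46/2) - 2.576
z_β = 0.78 · 4.796 - 2.576
z_β = 1.165

Power = Φ(z_β) = Φ(1.165) ≈ 0.878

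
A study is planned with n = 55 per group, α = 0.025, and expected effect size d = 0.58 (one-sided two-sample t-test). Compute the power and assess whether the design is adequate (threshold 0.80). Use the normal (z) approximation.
Power ≈ 0.86; the study is adequately powered (power ≥ 0.80)

Power calculation (two-sample t-test, normal approximation):
z_β = d · √(n/2) - z_α
z_β = 0.58 · √(55/2) - 1.960
z_β = 0.58 · 5.244 - 1.960
z_β = 1.082

Power = Φ(z_β) = Φ(1.082) ≈ 0.860

Effect size d = 0.58 is medium by Cohen's convention (0.2/0.5/0.8).

Threshold: power ≥ 0.80 is conventionally adequate.
Power ≈ 0.86 → the study is adequately powered (power ≥ 0.80).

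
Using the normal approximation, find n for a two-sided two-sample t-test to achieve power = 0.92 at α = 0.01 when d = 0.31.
n = 330 per group

Sample size formula (two-sample t-test, normal approximation):
n = 2 · ((z_{α/2} + z_β) / d)²

z_{α/2} = 2.576 (for α = 0.01, two-sided)
z_β = 1.405 (for power = 0.92)
d = 0.31

n = 2 · ((2.576 + 1.405) / 0.31)²
n = 2 · (12.842)²
n ≈ 329.83
Round up to the next whole number: n = 330 per group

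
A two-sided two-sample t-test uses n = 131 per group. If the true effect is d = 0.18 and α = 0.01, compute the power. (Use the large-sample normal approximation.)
Power ≈ 0.13

Power calculation (two-sample t-test, normal approximation):
z_β = d · √(n/2) - z_{α/2}
z_β = 0.18 · √(131/2) - 2.576
z_β = 0.18 · 8.093 - 2.576
z_β = -1.119

Power = Φ(z_β) = Φ(-1.119) ≈ 0.132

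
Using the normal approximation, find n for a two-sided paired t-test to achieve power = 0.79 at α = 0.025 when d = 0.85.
n = 13 pairs

Sample size formula (paired t-test, normal approximation):
n = ((z_{α/2} + z_β) / d)²

z_{α/2} = 2.241 (for α = 0.025, two-sided)
z_β = 0.806 (for power = 0.79)
d = 0.85

n = ((2.241 + 0.806) / 0.85)²
n = (3.585)²
n ≈ 12.85
Round up to the next whole number: n = 13 pairs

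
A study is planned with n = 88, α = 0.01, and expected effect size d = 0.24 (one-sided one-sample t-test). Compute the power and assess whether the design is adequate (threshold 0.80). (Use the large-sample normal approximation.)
Power ≈ 0.47; the study is underpowered (power < 0.80)

Power calculation (one-sample t-test, normal approximation):
z_β = d · √n - z_α
z_β = 0.24 · √88 - 2.326
z_β = 0.24 · 9.381 - 2.326
z_β = -0.075

Power = Φ(z_β) = Φ(-0.075) ≈ 0.470

Effect size d = 0.24 is small by Cohen's convention (0.2/0.5/0.8).

Threshold: power ≥ 0.80 is conventionally adequate.
Power ≈ 0.47 → the study is underpowered (power < 0.80).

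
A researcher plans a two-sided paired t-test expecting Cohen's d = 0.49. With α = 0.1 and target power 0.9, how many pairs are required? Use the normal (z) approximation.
n = 36 pairs

Sample size formula (paired t-test, normal approximation):
n = ((z_{α/2} + z_β) / d)²

z_{α/2} = 1.645 (for α = 0.1, two-sided)
z_β = 1.282 (for power = 0.9)
d = 0.49

n = ((1.645 + 1.282) / 0.49)²
n = (5.973)²
n ≈ 35.68
Round up to the next whole number: n = 36 pairs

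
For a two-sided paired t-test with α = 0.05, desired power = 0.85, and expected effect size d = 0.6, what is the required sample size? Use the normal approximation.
n = 25 pairs

Sample size formula (paired t-test, normal approximation):
n = ((z_{α/2} + z_β) / d)²

z_{α/2} = 1.960 (for α = 0.05, two-sided)
z_β = 1.036 (for power = 0.85)
d = 0.6

n = ((1.960 + 1.036) / 0.6)²
n = (4.993)²
n ≈ 24.93
Round up to the next whole number: n = 25 pairs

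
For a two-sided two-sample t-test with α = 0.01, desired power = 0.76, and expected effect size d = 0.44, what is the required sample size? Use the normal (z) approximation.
n = 112 per group

Sample size formula (two-sample t-test, normal approximation):
n = 2 · ((z_{α/2} + z_β) / d)²

z_{α/2} = 2.576 (for α = 0.01, two-sided)
z_β = 0.706 (for power = 0.76)
d = 0.44

n = 2 · ((2.576 + 0.706) / 0.44)²
n = 2 · (7.459)²
n ≈ 111.27
Round up to the next whole number: n = 112 per group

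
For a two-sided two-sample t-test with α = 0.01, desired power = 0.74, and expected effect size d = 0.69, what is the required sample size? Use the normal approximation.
n = 44 per group

Sample size formula (two-sample t-test, normal approximation):
n = 2 · ((z_{α/2} + z_β) / d)²

z_{α/2} = 2.576 (for α = 0.01, two-sided)
z_β = 0.643 (for power = 0.74)
d = 0.69

n = 2 · ((2.576 + 0.643) / 0.69)²
n = 2 · (4.665)²
n ≈ 43.52
Round up to the next whole number: n = 44 per group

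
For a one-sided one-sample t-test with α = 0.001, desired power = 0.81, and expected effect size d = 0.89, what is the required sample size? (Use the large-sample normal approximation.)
n = 20

Sample size formula (one-sample t-test, normal approximation):
n = ((z_α + z_β) / d)²

z_α = 3.090 (for α = 0.001, one-sided)
z_β = 0.878 (for power = 0.81)
d = 0.89

n = ((3.090 + 0.878) / 0.89)²
n = (4.458)²
n ≈ 19.87
Round up to the next whole number: n = 20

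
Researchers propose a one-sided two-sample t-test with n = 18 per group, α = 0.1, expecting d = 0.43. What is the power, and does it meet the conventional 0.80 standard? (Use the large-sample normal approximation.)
Power ≈ 0.50; the study is underpowered (power < 0.80)

Power calculation (two-sample t-test, normal approximation):
z_β = d · √(n/2) - z_α
z_β = 0.43 · √(18/2) - 1.282
z_β = 0.43 · 3.000 - 1.282
z_β = 0.008

Power = Φ(z_β) = Φ(0.008) ≈ 0.503

Effect size d = 0.43 is small by Cohen's convention (0.2/0.5/0.8).

Threshold: power ≥ 0.80 is conventionally adequate.
Power ≈ 0.50 → the study is underpowered (power < 0.80).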